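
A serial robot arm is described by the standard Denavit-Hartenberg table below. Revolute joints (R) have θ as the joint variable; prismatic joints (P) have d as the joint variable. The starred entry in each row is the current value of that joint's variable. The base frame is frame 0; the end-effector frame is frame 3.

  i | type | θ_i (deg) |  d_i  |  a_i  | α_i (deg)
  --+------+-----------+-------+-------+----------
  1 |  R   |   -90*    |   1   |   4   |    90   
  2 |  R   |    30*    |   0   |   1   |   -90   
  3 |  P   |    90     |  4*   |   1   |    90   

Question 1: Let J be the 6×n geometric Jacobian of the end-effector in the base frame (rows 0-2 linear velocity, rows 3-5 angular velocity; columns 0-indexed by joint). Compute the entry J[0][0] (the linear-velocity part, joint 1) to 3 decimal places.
axis z_0 = ẑ; lever o_n−o_0 = (1.0000,-2.8660,4.9641)
cross product → J_v[:, 0] = (2.8660,1.0000,-0.0000)
J_ω[:, 0] = z_0
entry J[0][0] = 2.8660

2.866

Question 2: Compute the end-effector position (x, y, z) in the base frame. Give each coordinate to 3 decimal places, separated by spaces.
1.000 -2.866 4.964

after link 1: o_1 = (0.0000, -4.0000, 1.0000)
after link 2: o_2 = (0.0000, -4.8660, 1.5000)
after link 3: o_3 = (1.0000, -2.8660, 4.9641)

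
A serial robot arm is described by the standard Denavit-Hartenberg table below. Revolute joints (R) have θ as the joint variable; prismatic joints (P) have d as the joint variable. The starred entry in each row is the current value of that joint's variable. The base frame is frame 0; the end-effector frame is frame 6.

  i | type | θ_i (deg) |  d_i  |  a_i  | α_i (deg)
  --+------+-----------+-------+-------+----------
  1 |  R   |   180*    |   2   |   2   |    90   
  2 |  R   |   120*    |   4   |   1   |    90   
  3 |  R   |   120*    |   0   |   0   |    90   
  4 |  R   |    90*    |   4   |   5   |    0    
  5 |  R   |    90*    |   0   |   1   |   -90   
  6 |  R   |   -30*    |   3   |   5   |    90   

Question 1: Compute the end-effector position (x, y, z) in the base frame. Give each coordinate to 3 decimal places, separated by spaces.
0.915 2.634 11.049

after link 1: o_1 = (-2.0000, 0.0000, 2.0000)
after link 2: o_2 = (-1.5000, 4.0000, 2.8660)
after link 3: o_3 = (-1.5000, 4.0000, 2.8660)
after link 4: o_4 = (-4.0981, 6.0000, 8.3660)
after link 5: o_5 = (-3.8481, 5.1340, 8.7990)
after link 6: o_6 = (0.9151, 2.6340, 11.0490)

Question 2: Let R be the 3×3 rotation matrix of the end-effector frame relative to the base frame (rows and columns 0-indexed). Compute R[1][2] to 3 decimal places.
End-effector z-axis (col 2 of R) = (0.2500,0.8660,0.4330)
R[1][2] = 0.8660

0.866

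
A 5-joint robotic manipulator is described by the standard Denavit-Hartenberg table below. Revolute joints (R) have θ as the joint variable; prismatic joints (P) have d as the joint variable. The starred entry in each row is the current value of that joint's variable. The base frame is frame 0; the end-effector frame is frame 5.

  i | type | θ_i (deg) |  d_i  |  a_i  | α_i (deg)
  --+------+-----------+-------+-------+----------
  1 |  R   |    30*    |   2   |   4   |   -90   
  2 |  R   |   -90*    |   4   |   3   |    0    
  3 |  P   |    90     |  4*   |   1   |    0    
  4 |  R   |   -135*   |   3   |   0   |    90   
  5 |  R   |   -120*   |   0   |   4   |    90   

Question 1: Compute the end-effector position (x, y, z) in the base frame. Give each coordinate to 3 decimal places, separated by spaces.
1.787 9.733 3.586

after link 1: o_1 = (3.4641, 2.0000, 2.0000)
after link 2: o_2 = (1.4641, 5.4641, 5.0000)
after link 3: o_3 = (0.3301, 9.4282, 5.0000)
after link 4: o_4 = (-1.1699, 12.0263, 5.0000)
after link 5: o_5 = (1.7869, 9.7334, 3.5858)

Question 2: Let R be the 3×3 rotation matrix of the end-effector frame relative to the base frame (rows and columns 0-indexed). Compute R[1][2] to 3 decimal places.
0.739

End-effector z-axis (col 2 of R) = (0.2803,0.7392,-0.6124)
R[1][2] = 0.7392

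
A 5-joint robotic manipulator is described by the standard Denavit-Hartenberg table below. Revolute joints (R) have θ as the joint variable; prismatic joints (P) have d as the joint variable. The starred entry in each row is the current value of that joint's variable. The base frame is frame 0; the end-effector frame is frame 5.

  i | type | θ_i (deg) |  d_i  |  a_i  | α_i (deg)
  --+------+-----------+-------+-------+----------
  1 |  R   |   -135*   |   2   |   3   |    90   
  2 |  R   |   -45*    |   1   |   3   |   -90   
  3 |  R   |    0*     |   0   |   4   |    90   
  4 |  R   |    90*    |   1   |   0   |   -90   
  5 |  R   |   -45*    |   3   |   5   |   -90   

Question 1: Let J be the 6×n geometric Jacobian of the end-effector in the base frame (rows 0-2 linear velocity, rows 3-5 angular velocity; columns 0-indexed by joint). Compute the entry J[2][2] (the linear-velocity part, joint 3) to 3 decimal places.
axis z_2 = (-0.5000,-0.5000,0.7071); lever o_n−o_2 = (-5.4749,0.9393,1.7929)
cross product → J_v[:, 2] = (-1.5607,-2.9749,-3.2071)
J_ω[:, 2] = z_2
entry J[2][2] = -3.2071

-3.207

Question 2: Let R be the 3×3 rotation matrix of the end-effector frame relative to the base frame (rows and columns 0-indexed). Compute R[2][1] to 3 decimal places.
End-effector y-axis (col 1 of R) = (-0.5000,-0.5000,-0.7071)
R[2][1] = -0.7071

-0.707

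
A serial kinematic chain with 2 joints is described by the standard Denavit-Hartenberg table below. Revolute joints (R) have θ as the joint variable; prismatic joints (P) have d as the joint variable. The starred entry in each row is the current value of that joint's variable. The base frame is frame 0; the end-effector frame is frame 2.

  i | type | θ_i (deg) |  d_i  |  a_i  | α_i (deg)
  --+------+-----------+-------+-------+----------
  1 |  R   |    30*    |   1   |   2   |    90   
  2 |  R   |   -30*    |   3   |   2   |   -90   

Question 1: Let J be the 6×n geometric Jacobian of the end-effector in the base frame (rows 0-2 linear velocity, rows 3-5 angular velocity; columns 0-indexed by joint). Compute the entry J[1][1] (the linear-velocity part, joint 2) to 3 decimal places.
0.500

axis z_1 = (0.5000,-0.8660,0.0000); lever o_n−o_1 = (3.0000,-1.7321,-1.0000)
cross product → J_v[:, 1] = (0.8660,0.5000,1.7321)
J_ω[:, 1] = z_1
entry J[1][1] = 0.5000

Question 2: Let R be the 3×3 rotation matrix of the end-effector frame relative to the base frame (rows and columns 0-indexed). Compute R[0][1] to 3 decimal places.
-0.500

End-effector y-axis (col 1 of R) = (-0.5000,0.8660,-0.0000)
R[0][1] = -0.5000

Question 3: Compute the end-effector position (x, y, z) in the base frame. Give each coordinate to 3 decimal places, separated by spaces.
4.732 -0.732 0.000

after link 1: o_1 = (1.7321, 1.0000, 1.0000)
after link 2: o_2 = (4.7321, -0.7321, 0.0000)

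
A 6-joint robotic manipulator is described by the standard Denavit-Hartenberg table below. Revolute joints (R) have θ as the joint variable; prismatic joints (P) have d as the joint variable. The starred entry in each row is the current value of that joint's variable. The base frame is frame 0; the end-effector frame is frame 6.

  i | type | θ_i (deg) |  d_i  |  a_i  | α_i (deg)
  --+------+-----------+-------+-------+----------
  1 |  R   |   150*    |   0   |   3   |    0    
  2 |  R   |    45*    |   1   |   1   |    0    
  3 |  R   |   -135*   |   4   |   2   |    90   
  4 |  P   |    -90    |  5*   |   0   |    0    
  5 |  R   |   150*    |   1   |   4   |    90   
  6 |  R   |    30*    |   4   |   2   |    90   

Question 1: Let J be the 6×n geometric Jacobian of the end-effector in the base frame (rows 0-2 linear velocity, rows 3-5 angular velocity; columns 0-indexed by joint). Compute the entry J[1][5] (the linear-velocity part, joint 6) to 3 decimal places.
-1.299

axis z_5 = (0.4330,0.7500,-0.5000); lever o_n−o_5 = (3.0311,3.2500,-0.5000)
cross product → J_v[:, 5] = (1.2500,-1.2990,-0.8660)
J_ω[:, 5] = z_5
entry J[1][5] = -1.2990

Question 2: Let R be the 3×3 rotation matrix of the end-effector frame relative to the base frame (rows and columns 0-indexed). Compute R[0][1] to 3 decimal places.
End-effector y-axis (col 1 of R) = (0.4330,0.7500,-0.5000)
R[0][1] = 0.4330

0.433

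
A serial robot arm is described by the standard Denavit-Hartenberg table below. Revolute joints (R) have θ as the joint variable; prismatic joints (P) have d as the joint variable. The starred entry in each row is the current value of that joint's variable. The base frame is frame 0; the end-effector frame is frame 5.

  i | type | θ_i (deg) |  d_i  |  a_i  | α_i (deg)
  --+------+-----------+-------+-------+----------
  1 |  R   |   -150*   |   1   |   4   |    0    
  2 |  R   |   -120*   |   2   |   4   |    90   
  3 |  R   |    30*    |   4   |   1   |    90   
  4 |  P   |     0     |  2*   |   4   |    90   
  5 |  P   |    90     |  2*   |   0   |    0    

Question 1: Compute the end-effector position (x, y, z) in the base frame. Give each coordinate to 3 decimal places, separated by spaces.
-1.464 7.330 3.768

after link 1: o_1 = (-3.4641, -2.0000, 1.0000)
after link 2: o_2 = (-3.4641, 2.0000, 3.0000)
after link 3: o_3 = (0.5359, 2.8660, 3.5000)
after link 4: o_4 = (0.5359, 7.3301, 3.7679)
after link 5: o_5 = (-1.4641, 7.3301, 3.7679)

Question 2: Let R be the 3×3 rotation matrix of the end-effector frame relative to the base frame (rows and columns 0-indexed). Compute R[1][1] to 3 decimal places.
End-effector y-axis (col 1 of R) = (0.0000,-0.8660,-0.5000)
R[1][1] = -0.8660

-0.866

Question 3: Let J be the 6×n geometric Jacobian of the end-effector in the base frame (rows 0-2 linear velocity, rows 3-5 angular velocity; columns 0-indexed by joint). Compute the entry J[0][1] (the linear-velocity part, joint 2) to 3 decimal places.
axis z_1 = (0.0000,0.0000,1.0000); lever o_n−o_1 = (2.0000,9.3301,2.7679)
cross product → J_v[:, 1] = (-9.3301,2.0000,0.0000)
J_ω[:, 1] = z_1
entry J[0][1] = -9.3301

-9.330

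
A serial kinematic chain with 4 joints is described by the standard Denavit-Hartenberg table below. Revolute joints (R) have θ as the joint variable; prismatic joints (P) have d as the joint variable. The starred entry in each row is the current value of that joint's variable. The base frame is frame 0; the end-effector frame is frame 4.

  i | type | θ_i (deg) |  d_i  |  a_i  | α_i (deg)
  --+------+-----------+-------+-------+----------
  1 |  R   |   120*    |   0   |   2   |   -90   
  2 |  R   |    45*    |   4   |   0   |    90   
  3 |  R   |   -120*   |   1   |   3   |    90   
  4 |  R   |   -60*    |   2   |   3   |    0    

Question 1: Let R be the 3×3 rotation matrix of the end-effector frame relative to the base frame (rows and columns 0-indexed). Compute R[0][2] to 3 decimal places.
-0.127

End-effector z-axis (col 2 of R) = (-0.1268,-0.7803,0.6124)
R[0][2] = -0.1268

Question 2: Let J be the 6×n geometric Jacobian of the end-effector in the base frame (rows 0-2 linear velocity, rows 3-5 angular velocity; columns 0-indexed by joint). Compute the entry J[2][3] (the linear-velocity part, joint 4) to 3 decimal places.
axis z_3 = (-0.1268,-0.7803,0.6124); lever o_n−o_3 = (2.0551,-2.9614,-0.0820)
cross product → J_v[:, 3] = (1.8775,1.2481,1.9792)
J_ω[:, 3] = z_3
entry J[2][3] = 1.9792

1.979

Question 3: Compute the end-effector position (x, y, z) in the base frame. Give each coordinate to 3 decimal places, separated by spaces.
after link 1: o_1 = (-1.0000, 1.7321, 0.0000)
after link 2: o_2 = (-4.4641, -0.2679, 0.0000)
after link 3: o_3 = (-2.0373, 0.7249, 1.7678)
after link 4: o_4 = (0.0177, -2.2365, 1.6857)

0.018 -2.237 1.686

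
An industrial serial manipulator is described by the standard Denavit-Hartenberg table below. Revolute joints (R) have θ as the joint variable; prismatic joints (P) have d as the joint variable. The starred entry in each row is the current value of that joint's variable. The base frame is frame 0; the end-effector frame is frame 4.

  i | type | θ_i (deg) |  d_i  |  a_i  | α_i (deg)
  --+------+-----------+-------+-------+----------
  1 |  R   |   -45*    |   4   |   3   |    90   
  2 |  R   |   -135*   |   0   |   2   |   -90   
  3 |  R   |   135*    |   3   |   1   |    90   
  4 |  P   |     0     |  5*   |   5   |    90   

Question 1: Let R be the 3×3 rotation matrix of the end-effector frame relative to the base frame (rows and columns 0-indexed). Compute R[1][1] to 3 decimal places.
0.854

End-effector y-axis (col 1 of R) = (0.1464,0.8536,-0.5000)
R[1][1] = 0.8536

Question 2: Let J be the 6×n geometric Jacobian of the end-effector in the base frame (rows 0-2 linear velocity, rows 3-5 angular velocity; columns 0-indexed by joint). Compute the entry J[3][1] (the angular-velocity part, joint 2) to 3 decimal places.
axis z_1 = (-0.7071,-0.7071,0.0000); lever o_n−o_1 = (6.3536,4.6464,-3.0355)
cross product → J_v[:, 1] = (2.1464,-2.1464,1.2071)
J_ω[:, 1] = z_1
entry J[3][1] = -0.7071

-0.707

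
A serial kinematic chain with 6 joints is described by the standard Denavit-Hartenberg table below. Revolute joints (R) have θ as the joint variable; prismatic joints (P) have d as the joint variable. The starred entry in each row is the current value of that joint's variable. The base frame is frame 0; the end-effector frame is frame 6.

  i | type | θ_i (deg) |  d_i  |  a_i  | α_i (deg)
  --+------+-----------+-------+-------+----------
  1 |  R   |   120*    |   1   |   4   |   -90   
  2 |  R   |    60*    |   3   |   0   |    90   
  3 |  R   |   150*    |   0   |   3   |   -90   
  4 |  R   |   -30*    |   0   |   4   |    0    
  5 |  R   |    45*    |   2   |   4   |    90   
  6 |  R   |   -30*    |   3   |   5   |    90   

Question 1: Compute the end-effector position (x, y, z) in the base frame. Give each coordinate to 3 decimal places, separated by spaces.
after link 1: o_1 = (-2.0000, 3.4641, 1.0000)
after link 2: o_2 = (-4.5981, 1.9641, 1.0000)
after link 3: o_3 = (-5.2476, 0.0891, 3.2500)
after link 4: o_4 = (-6.8636, -0.5760, 6.8481)
after link 5: o_5 = (-5.5018, -3.3342, 10.0942)
after link 6: o_6 = (-9.5325, -5.6421, 13.6195)

-9.533 -5.642 13.620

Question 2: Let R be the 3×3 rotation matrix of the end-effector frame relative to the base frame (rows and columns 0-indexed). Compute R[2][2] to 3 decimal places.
-0.673

End-effector z-axis (col 2 of R) = (-0.7092,0.2114,-0.6725)
R[2][2] = -0.6725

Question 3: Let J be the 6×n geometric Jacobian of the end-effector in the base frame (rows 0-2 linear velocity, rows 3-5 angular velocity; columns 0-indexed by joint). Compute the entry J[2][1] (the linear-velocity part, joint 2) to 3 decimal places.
axis z_1 = (-0.8660,-0.5000,0.0000); lever o_n−o_1 = (-7.5325,-9.1062,12.6195)
cross product → J_v[:, 1] = (-6.3098,10.9288,4.1199)
J_ω[:, 1] = z_1
entry J[2][1] = 4.1199

4.120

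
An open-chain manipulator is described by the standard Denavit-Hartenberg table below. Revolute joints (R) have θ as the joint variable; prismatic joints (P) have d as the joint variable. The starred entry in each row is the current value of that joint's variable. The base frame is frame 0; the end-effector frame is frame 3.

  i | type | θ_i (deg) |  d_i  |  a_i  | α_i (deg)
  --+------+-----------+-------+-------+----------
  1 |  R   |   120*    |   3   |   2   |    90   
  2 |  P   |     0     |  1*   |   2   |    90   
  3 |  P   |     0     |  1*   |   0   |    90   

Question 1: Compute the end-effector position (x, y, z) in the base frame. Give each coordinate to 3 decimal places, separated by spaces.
-1.134 3.964 2.000

after link 1: o_1 = (-1.0000, 1.7321, 3.0000)
after link 2: o_2 = (-1.1340, 3.9641, 3.0000)
after link 3: o_3 = (-1.1340, 3.9641, 2.0000)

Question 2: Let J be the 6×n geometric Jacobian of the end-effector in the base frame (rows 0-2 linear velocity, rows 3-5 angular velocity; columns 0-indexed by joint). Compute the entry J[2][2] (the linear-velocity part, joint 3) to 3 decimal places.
-1.000

prismatic axis z_2 = (0.0000,0.0000,-1.0000)
J_v[:, 2] = z_2; J_ω[:, 2] = (0,0,0)
entry J[2][2] = -1.0000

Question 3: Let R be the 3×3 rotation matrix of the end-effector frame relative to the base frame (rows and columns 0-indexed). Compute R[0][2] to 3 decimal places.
End-effector z-axis (col 2 of R) = (-0.8660,-0.5000,-0.0000)
R[0][2] = -0.8660

-0.866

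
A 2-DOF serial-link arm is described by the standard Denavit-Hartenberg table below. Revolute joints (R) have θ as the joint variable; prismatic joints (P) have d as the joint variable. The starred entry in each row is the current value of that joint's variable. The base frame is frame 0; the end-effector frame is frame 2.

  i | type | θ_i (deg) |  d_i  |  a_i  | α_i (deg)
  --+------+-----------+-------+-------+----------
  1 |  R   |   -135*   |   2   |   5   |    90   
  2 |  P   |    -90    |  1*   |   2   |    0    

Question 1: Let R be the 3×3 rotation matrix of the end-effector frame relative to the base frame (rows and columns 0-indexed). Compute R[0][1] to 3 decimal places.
-0.707

End-effector y-axis (col 1 of R) = (-0.7071,-0.7071,0.0000)
R[0][1] = -0.7071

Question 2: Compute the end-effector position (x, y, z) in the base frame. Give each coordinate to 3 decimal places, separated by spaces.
after link 1: o_1 = (-3.5355, -3.5355, 2.0000)
after link 2: o_2 = (-4.2426, -2.8284, 0.0000)

-4.243 -2.828 0.000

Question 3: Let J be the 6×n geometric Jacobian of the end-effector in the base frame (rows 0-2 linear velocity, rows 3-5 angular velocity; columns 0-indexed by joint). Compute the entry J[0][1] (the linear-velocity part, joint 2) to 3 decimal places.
prismatic axis z_1 = (-0.7071,0.7071,0.0000)
J_v[:, 1] = z_1; J_ω[:, 1] = (0,0,0)
entry J[0][1] = -0.7071

-0.707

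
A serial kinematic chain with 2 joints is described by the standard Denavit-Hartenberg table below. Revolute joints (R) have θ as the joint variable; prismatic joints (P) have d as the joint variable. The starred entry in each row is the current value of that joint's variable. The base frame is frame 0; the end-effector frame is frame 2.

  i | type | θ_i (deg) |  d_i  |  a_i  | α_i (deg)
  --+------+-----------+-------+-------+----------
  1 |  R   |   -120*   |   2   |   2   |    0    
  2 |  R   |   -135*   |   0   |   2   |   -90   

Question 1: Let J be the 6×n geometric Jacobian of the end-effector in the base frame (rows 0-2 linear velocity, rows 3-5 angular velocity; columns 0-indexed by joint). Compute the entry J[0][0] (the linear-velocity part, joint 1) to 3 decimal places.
-0.200

axis z_0 = ẑ; lever o_n−o_0 = (-1.5176,0.1998,2.0000)
cross product → J_v[:, 0] = (-0.1998,-1.5176,0.0000)
J_ω[:, 0] = z_0
entry J[0][0] = -0.1998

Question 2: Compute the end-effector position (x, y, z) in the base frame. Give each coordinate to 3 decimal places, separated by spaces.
after link 1: o_1 = (-1.0000, -1.7321, 2.0000)
after link 2: o_2 = (-1.5176, 0.1998, 2.0000)

-1.518 0.200 2.000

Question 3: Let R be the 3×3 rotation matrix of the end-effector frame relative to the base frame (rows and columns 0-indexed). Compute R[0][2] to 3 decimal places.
-0.966

End-effector z-axis (col 2 of R) = (-0.9659,-0.2588,0.0000)
R[0][2] = -0.9659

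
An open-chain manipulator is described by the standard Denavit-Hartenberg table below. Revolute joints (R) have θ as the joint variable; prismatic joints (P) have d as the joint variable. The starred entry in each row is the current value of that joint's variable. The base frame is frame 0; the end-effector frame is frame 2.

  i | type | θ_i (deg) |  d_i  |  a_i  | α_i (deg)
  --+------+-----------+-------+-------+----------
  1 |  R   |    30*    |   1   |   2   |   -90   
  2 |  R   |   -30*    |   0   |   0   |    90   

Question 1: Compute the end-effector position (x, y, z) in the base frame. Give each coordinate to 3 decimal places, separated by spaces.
after link 1: o_1 = (1.7321, 1.0000, 1.0000)
after link 2: o_2 = (1.7321, 1.0000, 1.0000)

1.732 1.000 1.000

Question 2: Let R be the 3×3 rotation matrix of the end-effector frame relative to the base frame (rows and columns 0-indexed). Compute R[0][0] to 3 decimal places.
End-effector x-axis (col 0 of R) = (0.7500,0.4330,0.5000)
R[0][0] = 0.7500

0.750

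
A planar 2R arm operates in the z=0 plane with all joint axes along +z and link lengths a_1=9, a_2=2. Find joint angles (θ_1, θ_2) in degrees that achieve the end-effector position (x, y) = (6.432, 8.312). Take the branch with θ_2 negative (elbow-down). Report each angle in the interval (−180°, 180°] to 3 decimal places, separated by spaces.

cos θ_2 = (110.4600−9²−2²)/(2·9·2) = 0.7072; θ_2 = -44.9907° (elbow-down)
β = atan2(8.3120,6.4320) = 52.2665°; ψ = atan2(-1.4140,10.4144) = -7.7319°
θ_1 = β − ψ = 59.9984°

59.998 -44.991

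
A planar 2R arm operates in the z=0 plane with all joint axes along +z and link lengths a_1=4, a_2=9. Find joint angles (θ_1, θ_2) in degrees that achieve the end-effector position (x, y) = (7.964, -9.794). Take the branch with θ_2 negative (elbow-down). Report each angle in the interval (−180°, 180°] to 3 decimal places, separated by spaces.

cos θ_2 = (159.3477−4²−9²)/(2·4·9) = 0.8659; θ_2 = -30.0097° (elbow-down)
β = atan2(-9.7940,7.9640) = -50.8837°; ψ = atan2(-4.5013,11.7935) = -20.8908°
θ_1 = β − ψ = -29.9929°

-29.993 -30.010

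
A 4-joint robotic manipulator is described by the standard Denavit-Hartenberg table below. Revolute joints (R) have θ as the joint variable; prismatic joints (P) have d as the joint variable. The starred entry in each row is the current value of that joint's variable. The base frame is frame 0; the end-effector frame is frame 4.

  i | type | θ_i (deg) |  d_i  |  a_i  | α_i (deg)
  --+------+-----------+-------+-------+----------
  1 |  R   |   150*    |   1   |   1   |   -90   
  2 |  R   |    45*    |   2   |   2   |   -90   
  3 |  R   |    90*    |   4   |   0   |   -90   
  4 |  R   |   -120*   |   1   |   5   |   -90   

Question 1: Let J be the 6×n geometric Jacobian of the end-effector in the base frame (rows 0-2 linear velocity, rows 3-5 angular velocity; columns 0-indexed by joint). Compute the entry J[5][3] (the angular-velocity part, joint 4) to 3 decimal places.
axis z_3 = (0.6124,-0.3536,0.7071); lever o_n−o_3 = (2.0140,-4.0495,-2.3548)
cross product → J_v[:, 3] = (3.6960,2.8661,-1.7678)
J_ω[:, 3] = z_3
entry J[5][3] = 0.7071

0.707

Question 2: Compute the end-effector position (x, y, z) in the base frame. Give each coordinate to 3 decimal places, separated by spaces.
after link 1: o_1 = (-0.8660, 0.5000, 1.0000)
after link 2: o_2 = (-3.0908, -0.5249, -0.4142)
after link 3: o_3 = (-0.6413, -1.9392, -3.2426)
after link 4: o_4 = (1.3727, -5.9887, -5.5974)

1.373 -5.989 -5.597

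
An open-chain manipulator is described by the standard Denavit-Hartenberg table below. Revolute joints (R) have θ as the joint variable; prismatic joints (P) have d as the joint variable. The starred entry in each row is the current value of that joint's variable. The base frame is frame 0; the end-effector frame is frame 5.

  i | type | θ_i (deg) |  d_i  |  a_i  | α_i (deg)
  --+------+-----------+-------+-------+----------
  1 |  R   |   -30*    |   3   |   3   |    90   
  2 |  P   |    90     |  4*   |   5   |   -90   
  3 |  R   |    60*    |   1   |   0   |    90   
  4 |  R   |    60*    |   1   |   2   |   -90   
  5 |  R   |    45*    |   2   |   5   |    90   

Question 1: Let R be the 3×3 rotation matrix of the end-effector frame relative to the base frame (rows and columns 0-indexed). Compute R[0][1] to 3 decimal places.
End-effector y-axis (col 1 of R) = (-0.8080,-0.3995,-0.4330)
R[0][1] = -0.8080

-0.808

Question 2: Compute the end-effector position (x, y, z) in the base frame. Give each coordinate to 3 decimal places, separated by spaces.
-4.203 0.308 6.322

after link 1: o_1 = (2.5981, -1.5000, 3.0000)
after link 2: o_2 = (0.5981, -4.9641, 8.0000)
after link 3: o_3 = (-0.2679, -4.4641, 8.0000)
after link 4: o_4 = (-1.5849, -3.2811, 9.3660)
after link 5: o_5 = (-4.2033, 0.3076, 6.3220)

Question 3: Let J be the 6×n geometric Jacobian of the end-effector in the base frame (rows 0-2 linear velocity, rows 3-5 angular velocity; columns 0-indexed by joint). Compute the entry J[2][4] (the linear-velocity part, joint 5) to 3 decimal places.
-3.946

axis z_4 = (-0.8080,-0.3995,-0.4330); lever o_n−o_4 = (-2.6183,3.5886,-3.0440)
cross product → J_v[:, 4] = (2.7701,-1.3258,-3.9457)
J_ω[:, 4] = z_4
entry J[2][4] = -3.9457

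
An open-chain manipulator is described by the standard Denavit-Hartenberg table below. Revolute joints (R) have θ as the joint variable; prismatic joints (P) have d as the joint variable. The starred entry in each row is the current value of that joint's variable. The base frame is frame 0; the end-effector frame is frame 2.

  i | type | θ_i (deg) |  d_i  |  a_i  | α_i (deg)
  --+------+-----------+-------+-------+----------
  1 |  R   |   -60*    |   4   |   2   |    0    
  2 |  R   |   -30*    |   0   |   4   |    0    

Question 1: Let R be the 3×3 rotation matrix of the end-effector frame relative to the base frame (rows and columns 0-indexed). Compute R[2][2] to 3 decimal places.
End-effector z-axis (col 2 of R) = (0.0000,0.0000,1.0000)
R[2][2] = 1.0000

1.000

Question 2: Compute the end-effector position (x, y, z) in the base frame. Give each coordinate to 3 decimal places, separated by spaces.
after link 1: o_1 = (1.0000, -1.7321, 4.0000)
after link 2: o_2 = (1.0000, -5.7321, 4.0000)

1.000 -5.732 4.000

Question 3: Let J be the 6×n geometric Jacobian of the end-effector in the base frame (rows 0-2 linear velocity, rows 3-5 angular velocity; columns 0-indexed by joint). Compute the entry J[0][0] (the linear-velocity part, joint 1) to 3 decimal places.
axis z_0 = ẑ; lever o_n−o_0 = (1.0000,-5.7321,4.0000)
cross product → J_v[:, 0] = (5.7321,1.0000,-0.0000)
J_ω[:, 0] = z_0
entry J[0][0] = 5.7321

5.732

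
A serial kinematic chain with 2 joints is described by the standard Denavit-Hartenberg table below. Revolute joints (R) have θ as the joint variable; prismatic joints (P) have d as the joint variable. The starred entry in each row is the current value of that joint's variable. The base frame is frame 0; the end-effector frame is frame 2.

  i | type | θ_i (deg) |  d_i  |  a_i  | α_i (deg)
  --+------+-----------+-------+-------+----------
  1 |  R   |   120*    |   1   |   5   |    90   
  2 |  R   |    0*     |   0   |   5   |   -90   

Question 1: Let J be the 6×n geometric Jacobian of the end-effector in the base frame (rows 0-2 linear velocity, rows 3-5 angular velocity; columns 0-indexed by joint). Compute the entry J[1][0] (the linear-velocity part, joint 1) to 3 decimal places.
axis z_0 = ẑ; lever o_n−o_0 = (-5.0000,8.6603,1.0000)
cross product → J_v[:, 0] = (-8.6603,-5.0000,0.0000)
J_ω[:, 0] = z_0
entry J[1][0] = -5.0000

-5.000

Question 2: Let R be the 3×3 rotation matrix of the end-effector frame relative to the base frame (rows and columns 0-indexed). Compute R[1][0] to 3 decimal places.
End-effector x-axis (col 0 of R) = (-0.5000,0.8660,0.0000)
R[1][0] = 0.8660

0.866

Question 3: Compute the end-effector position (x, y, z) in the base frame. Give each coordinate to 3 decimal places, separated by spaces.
after link 1: o_1 = (-2.5000, 4.3301, 1.0000)
after link 2: o_2 = (-5.0000, 8.6603, 1.0000)

-5.000 8.660 1.000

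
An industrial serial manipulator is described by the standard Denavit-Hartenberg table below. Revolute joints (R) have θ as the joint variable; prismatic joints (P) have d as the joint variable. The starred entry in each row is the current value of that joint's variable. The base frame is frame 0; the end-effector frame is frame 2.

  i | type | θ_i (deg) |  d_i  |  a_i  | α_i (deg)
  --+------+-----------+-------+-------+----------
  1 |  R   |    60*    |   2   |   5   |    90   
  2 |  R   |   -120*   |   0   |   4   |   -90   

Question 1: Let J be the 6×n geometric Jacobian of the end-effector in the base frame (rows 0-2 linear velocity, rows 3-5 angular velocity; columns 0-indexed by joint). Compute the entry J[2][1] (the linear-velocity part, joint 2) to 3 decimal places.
-2.000

axis z_1 = (0.8660,-0.5000,0.0000); lever o_n−o_1 = (-1.0000,-1.7321,-3.4641)
cross product → J_v[:, 1] = (1.7321,3.0000,-2.0000)
J_ω[:, 1] = z_1
entry J[2][1] = -2.0000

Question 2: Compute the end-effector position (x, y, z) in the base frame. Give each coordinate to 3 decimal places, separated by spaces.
after link 1: o_1 = (2.5000, 4.3301, 2.0000)
after link 2: o_2 = (1.5000, 2.5981, -1.4641)

1.500 2.598 -1.464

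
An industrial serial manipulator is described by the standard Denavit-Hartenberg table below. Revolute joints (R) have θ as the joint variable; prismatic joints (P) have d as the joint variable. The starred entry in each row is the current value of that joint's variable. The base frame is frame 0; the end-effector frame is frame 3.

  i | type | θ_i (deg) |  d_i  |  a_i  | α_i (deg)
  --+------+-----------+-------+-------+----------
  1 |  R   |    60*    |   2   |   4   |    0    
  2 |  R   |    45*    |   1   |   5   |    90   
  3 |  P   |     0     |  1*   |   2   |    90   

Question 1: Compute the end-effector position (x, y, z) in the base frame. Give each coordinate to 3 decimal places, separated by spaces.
after link 1: o_1 = (2.0000, 3.4641, 2.0000)
after link 2: o_2 = (0.7059, 8.2937, 3.0000)
after link 3: o_3 = (1.1542, 10.4844, 3.0000)

1.154 10.484 3.000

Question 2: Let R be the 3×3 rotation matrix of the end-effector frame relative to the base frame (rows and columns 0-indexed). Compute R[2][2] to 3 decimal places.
-1.000

End-effector z-axis (col 2 of R) = (0.0000,0.0000,-1.0000)
R[2][2] = -1.0000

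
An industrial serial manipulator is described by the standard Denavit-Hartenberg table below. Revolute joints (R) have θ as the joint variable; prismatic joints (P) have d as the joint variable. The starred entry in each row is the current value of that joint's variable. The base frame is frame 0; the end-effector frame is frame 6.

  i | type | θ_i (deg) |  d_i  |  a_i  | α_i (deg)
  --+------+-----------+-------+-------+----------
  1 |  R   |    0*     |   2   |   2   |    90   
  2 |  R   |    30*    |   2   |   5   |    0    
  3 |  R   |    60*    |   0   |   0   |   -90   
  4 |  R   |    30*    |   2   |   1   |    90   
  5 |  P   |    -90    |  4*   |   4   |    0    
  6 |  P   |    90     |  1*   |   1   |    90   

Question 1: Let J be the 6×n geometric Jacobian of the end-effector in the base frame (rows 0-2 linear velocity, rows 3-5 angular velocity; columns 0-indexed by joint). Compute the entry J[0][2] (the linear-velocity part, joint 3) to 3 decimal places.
axis z_2 = (0.0000,-1.0000,0.0000); lever o_n−o_2 = (2.0000,-3.3301,4.2321)
cross product → J_v[:, 2] = (-4.2321,0.0000,2.0000)
J_ω[:, 2] = z_2
entry J[0][2] = -4.2321

-4.232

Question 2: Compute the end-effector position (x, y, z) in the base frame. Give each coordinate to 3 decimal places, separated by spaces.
8.330 -5.330 8.732

after link 1: o_1 = (2.0000, 0.0000, 2.0000)
after link 2: o_2 = (6.3301, -2.0000, 4.5000)
after link 3: o_3 = (6.3301, -2.0000, 4.5000)
after link 4: o_4 = (4.3301, -1.5000, 5.3660)
after link 5: o_5 = (8.3301, -4.9641, 7.3660)
after link 6: o_6 = (8.3301, -5.3301, 8.7321)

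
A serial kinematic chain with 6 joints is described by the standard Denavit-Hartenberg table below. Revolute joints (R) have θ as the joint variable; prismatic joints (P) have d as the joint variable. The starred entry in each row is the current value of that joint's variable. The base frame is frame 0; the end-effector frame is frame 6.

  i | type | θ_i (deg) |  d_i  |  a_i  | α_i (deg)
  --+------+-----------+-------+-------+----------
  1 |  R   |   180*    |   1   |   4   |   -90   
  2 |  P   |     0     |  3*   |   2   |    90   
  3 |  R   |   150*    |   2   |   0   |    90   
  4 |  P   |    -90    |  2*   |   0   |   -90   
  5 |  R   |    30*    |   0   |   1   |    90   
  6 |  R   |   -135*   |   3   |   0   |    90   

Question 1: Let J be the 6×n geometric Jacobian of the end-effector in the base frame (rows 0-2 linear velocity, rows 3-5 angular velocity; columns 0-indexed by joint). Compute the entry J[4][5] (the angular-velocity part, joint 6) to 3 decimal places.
-0.750

axis z_5 = (-0.4330,-0.7500,-0.5000); lever o_n−o_5 = (-1.2990,-2.2500,-1.5000)
cross product → J_v[:, 5] = (0.0000,0.0000,-0.0000)
J_ω[:, 5] = z_5
entry J[4][5] = -0.7500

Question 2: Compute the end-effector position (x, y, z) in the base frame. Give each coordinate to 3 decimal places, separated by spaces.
-8.049 -6.549 0.634

after link 1: o_1 = (-4.0000, 0.0000, 1.0000)
after link 2: o_2 = (-6.0000, -3.0000, 1.0000)
after link 3: o_3 = (-6.0000, -3.0000, 3.0000)
after link 4: o_4 = (-7.0000, -4.7321, 3.0000)
after link 5: o_5 = (-6.7500, -4.2990, 2.1340)
after link 6: o_6 = (-8.0490, -6.5490, 0.6340)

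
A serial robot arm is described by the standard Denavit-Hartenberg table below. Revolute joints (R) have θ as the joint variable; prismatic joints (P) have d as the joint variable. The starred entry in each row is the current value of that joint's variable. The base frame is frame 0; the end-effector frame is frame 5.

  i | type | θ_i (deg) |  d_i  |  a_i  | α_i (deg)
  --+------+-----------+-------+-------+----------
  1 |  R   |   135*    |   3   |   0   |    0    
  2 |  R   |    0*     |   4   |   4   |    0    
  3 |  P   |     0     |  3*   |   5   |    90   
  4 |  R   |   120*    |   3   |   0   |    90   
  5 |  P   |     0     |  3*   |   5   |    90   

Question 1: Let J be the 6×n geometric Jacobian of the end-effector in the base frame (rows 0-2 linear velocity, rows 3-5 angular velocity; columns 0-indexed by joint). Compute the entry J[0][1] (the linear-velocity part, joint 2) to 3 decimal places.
-8.555

axis z_1 = (0.0000,0.0000,1.0000); lever o_n−o_1 = (-4.3120,8.5546,12.8301)
cross product → J_v[:, 1] = (-8.5546,-4.3120,0.0000)
J_ω[:, 1] = z_1
entry J[0][1] = -8.5546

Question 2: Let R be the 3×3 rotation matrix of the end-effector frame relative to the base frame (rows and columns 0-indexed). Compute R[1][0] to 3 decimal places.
-0.354

End-effector x-axis (col 0 of R) = (0.3536,-0.3536,0.8660)
R[1][0] = -0.3536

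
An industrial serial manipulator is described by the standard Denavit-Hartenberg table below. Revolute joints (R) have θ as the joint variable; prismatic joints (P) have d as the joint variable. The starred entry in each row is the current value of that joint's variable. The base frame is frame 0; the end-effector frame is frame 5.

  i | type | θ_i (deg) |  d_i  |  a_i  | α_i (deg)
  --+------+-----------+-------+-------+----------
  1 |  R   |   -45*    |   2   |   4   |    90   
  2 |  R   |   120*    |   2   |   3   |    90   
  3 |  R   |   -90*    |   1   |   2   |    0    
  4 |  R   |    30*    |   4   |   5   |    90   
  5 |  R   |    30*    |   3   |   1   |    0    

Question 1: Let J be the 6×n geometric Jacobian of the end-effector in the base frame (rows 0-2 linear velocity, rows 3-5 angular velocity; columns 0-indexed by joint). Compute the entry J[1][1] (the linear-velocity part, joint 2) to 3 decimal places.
3.987

axis z_1 = (-0.7071,-0.7071,0.0000); lever o_n−o_1 = (6.8418,2.4639,5.6381)
cross product → J_v[:, 1] = (-3.9868,3.9868,3.0957)
J_ω[:, 1] = z_1
entry J[1][1] = 3.9868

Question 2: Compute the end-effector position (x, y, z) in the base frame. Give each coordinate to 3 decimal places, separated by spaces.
after link 1: o_1 = (2.8284, -2.8284, 2.0000)
after link 2: o_2 = (0.3536, -3.1820, 4.5981)
after link 3: o_3 = (2.3801, -2.3801, 5.0981)
after link 4: o_4 = (7.0076, -0.8839, 9.2631)
after link 5: o_5 = (9.6702, -0.3645, 7.6381)

9.670 -0.365 7.638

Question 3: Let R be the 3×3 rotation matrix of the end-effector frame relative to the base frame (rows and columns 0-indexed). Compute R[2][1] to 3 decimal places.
0.217

End-effector y-axis (col 1 of R) = (0.3125,-0.9249,0.2165)
R[2][1] = 0.2165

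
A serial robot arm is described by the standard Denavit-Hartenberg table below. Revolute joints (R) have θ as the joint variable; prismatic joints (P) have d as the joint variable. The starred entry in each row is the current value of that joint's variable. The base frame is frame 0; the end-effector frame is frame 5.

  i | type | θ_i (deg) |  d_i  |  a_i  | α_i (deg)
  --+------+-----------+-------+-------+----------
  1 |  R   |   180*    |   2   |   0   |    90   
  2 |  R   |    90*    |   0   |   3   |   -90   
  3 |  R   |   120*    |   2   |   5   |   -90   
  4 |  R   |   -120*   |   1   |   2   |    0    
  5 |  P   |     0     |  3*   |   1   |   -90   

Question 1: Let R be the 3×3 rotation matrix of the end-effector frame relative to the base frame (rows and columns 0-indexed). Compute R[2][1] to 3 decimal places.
End-effector y-axis (col 1 of R) = (-0.0000,-0.5000,0.8660)
R[2][1] = 0.8660

0.866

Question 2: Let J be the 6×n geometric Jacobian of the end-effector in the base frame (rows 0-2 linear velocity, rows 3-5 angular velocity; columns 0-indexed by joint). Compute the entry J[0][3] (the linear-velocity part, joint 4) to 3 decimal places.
1.500

axis z_3 = (0.0000,0.5000,-0.8660); lever o_n−o_3 = (2.5981,3.2990,-2.7141)
cross product → J_v[:, 3] = (1.5000,-2.2500,-1.2990)
J_ω[:, 3] = z_3
entry J[0][3] = 1.5000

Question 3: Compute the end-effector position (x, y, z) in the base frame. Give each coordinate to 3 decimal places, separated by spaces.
after link 1: o_1 = (0.0000, 0.0000, 2.0000)
after link 2: o_2 = (-0.0000, -0.0000, 5.0000)
after link 3: o_3 = (2.0000, -4.3301, 2.5000)
after link 4: o_4 = (3.7321, -2.9641, 2.1340)
after link 5: o_5 = (4.5981, -1.0311, -0.2141)

4.598 -1.031 -0.214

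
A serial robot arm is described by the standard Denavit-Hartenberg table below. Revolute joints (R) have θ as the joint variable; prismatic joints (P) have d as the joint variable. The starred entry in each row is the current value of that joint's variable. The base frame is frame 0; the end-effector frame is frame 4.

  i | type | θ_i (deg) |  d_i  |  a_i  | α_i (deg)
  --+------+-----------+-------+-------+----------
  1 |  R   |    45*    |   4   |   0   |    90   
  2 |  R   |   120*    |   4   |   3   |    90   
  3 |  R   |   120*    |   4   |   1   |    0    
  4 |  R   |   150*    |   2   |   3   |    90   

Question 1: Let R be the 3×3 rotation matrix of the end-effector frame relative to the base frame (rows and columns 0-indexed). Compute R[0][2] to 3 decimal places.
0.354

End-effector z-axis (col 2 of R) = (0.3536,0.3536,-0.8660)
R[0][2] = 0.3536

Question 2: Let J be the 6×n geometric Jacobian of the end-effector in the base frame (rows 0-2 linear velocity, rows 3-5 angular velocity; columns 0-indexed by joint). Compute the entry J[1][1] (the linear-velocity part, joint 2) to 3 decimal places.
axis z_1 = (0.7071,-0.7071,0.0000); lever o_n−o_1 = (4.1098,1.4709,5.1651)
cross product → J_v[:, 1] = (-3.6523,-3.6523,3.9462)
J_ω[:, 1] = z_1
entry J[1][1] = -3.6523

-3.652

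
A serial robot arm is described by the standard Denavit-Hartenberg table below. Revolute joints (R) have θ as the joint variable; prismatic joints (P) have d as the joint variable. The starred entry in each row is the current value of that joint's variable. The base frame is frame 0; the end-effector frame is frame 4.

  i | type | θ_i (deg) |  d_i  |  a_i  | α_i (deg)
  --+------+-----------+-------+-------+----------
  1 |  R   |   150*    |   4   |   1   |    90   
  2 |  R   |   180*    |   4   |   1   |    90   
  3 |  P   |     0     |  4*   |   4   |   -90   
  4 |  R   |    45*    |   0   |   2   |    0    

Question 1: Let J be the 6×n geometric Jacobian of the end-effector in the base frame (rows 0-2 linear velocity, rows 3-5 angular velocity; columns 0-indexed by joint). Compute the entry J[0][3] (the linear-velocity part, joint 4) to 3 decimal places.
axis z_3 = (0.5000,0.8660,0.0000); lever o_n−o_3 = (1.2247,-0.7071,-1.4142)
cross product → J_v[:, 3] = (-1.2247,0.7071,-1.4142)
J_ω[:, 3] = z_3
entry J[0][3] = -1.2247

-1.225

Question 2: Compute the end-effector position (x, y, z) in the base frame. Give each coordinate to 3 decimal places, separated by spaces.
6.689 0.757 6.586

after link 1: o_1 = (-0.8660, 0.5000, 4.0000)
after link 2: o_2 = (2.0000, 3.4641, 4.0000)
after link 3: o_3 = (5.4641, 1.4641, 8.0000)
after link 4: o_4 = (6.6888, 0.7570, 6.5858)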